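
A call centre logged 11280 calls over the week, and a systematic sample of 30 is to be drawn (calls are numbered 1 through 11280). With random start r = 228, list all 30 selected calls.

228, 604, 980, 1356, 1732, 2108, 2484, 2860, 3236, 3612, 3988, 4364, 4740, 5116, 5492, 5868, 6244, 6620, 6996, 7372, 7748, 8124, 8500, 8876, 9252, 9628, 10004, 10380, 10756, 11132

k = N/n = 11280/30 = 376
call 1: 228
call 2: 228 + 376 = 604
call 3: 604 + 376 = 980
call 4: 980 + 376 = 1356
call 5: 1356 + 376 = 1732
call 6: 1732 + 376 = 2108
call 7: 2108 + 376 = 2484
call 8: 2484 + 376 = 2860
call 9: 2860 + 376 = 3236
call 10: 3236 + 376 = 3612
call 11: 3612 + 376 = 3988
call 12: 3988 + 376 = 4364
call 13: 4364 + 376 = 4740
call 14: 4740 + 376 = 5116
call 15: 5116 + 376 = 5492
call 16: 5492 + 376 = 5868
call 17: 5868 + 376 = 6244
call 18: 6244 + 376 = 6620
call 19: 6620 + 376 = 6996
call 20: 6996 + 376 = 7372
call 21: 7372 + 376 = 7748
call 22: 7748 + 376 = 8124
call 23: 8124 + 376 = 8500
call 24: 8500 + 376 = 8876
call 25: 8876 + 376 = 9252
call 26: 9252 + 376 = 9628
call 27: 9628 + 376 = 10004
call 28: 10004 + 376 = 10380
call 29: 10380 + 376 = 10756
call 30: 10756 + 376 = 11132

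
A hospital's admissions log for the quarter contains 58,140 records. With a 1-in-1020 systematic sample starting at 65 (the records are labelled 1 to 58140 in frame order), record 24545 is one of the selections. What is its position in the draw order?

k = 1020
position = (24545 − 65)/1020 + 1 = 24480/1020 + 1 = 24 + 1 = 25

25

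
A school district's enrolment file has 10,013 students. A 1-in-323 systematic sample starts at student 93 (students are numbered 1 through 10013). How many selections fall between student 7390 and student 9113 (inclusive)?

5

k = 323
First selection ≥ 7390: 93 + ⌈(7390−93)/323⌉·323 = 93 + 23×323 = 7522
Last selection ≤ 9113: 93 + ⌊(9113−93)/323⌋·323 = 93 + 27×323 = 8814
Count = 27 − 23 + 1 = 5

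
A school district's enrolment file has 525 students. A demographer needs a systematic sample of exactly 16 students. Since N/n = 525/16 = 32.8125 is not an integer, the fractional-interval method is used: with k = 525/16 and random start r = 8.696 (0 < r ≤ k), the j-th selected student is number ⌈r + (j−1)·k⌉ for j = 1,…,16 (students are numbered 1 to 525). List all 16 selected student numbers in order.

9, 42, 75, 108, 140, 173, 206, 239, 272, 305, 337, 370, 403, 436, 469, 501

j=1: r + 0k = 8.696 → ⌈·⌉ = 9
j=2: r + 1k = 41.5085 → ⌈·⌉ = 42
j=3: r + 2k = 74.321 → ⌈·⌉ = 75
j=4: r + 3k = 107.1335 → ⌈·⌉ = 108
j=5: r + 4k = 139.946 → ⌈·⌉ = 140
j=6: r + 5k = 172.7585 → ⌈·⌉ = 173
j=7: r + 6k = 205.571 → ⌈·⌉ = 206
j=8: r + 7k = 238.3835 → ⌈·⌉ = 239
j=9: r + 8k = 271.196 → ⌈·⌉ = 272
j=10: r + 9k = 304.0085 → ⌈·⌉ = 305
j=11: r + 10k = 336.821 → ⌈·⌉ = 337
j=12: r + 11k = 369.6335 → ⌈·⌉ = 370
j=13: r + 12k = 402.446 → ⌈·⌉ = 403
j=14: r + 13k = 435.2585 → ⌈·⌉ = 436
j=15: r + 14k = 468.071 → ⌈·⌉ = 469
j=16: r + 15k = 500.8835 → ⌈·⌉ = 501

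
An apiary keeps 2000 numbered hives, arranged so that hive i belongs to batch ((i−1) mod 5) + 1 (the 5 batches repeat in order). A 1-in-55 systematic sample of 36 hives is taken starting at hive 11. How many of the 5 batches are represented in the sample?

Consecutive selections differ by k = 55, so their batch numbers differ by 55 mod 5 = 0.
gcd(55, 5) = 5, so the sample visits 5/5 = 1 distinct residues mod 5.
Start 11 is batch 1; the batches hit are 1.

1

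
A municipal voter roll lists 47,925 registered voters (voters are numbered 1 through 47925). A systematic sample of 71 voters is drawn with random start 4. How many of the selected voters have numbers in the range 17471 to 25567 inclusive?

k = 47925/71 = 675
First selection ≥ 17471: 4 + ⌈(17471−4)/675⌉·675 = 4 + 26×675 = 17554
Last selection ≤ 25567: 4 + ⌊(25567−4)/675⌋·675 = 4 + 37×675 = 24979
Count = 37 − 26 + 1 = 12

12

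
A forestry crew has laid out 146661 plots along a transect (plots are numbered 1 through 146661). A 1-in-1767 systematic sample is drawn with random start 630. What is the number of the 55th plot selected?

96048

k = 1767
55th selection = r + (55−1)·k = 630 + 54×1767 = 630 + 95418 = 96048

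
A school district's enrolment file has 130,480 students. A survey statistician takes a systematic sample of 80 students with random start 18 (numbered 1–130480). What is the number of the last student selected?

128867

k = 130480/80 = 1631
80th selection = r + (80−1)·k = 18 + 79×1631 = 18 + 128849 = 128867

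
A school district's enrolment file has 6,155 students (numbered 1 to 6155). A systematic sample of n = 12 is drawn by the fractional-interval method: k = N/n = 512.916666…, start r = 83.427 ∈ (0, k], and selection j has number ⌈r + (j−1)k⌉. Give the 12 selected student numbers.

84, 597, 1110, 1623, 2136, 2649, 3161, 3674, 4187, 4700, 5213, 5726

j=1: r + 0k = 83.427 → ⌈·⌉ = 84
j=2: r + 1k = 596.343666… → ⌈·⌉ = 597
j=3: r + 2k = 1109.260333… → ⌈·⌉ = 1110
j=4: r + 3k = 1622.177 → ⌈·⌉ = 1623
j=5: r + 4k = 2135.093666… → ⌈·⌉ = 2136
j=6: r + 5k = 2648.010333… → ⌈·⌉ = 2649
j=7: r + 6k = 3160.927 → ⌈·⌉ = 3161
j=8: r + 7k = 3673.843666… → ⌈·⌉ = 3674
j=9: r + 8k = 4186.760333… → ⌈·⌉ = 4187
j=10: r + 9k = 4699.677 → ⌈·⌉ = 4700
j=11: r + 10k = 5212.593666… → ⌈·⌉ = 5213
j=12: r + 11k = 5725.510333… → ⌈·⌉ = 5726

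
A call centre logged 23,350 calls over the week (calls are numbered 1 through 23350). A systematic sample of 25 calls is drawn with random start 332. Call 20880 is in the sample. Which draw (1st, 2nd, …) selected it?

k = 23350/25 = 934
position = (20880 − 332)/934 + 1 = 20548/934 + 1 = 22 + 1 = 23

23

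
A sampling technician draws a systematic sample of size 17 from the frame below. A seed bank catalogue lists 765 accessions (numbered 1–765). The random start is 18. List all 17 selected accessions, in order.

k = N/n = 765/17 = 45
accession 1: 18
accession 2: 18 + 45 = 63
accession 3: 63 + 45 = 108
accession 4: 108 + 45 = 153
accession 5: 153 + 45 = 198
accession 6: 198 + 45 = 243
accession 7: 243 + 45 = 288
accession 8: 288 + 45 = 333
accession 9: 333 + 45 = 378
accession 10: 378 + 45 = 423
accession 11: 423 + 45 = 468
accession 12: 468 + 45 = 513
accession 13: 513 + 45 = 558
accession 14: 558 + 45 = 603
accession 15: 603 + 45 = 648
accession 16: 648 + 45 = 693
accession 17: 693 + 45 = 738

18, 63, 108, 153, 198, 243, 288, 333, 378, 423, 468, 513, 558, 603, 648, 693, 738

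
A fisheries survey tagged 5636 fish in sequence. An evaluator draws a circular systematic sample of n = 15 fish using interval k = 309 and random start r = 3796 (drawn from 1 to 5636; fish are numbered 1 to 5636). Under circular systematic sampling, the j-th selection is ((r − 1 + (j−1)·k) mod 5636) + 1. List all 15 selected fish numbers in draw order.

3796, 4105, 4414, 4723, 5032, 5341, 14, 323, 632, 941, 1250, 1559, 1868, 2177, 2486

Selection 1: 3796
Selection 2: 3796 + 309 = 4105
Selection 3: 4105 + 309 = 4414
Selection 4: 4414 + 309 = 4723
Selection 5: 4723 + 309 = 5032
Selection 6: 5032 + 309 = 5341
Selection 7: 5341 + 309 = 5650 → 5650 − 5636 = 14
Selection 8: 14 + 309 = 323
Selection 9: 323 + 309 = 632
Selection 10: 632 + 309 = 941
Selection 11: 941 + 309 = 1250
Selection 12: 1250 + 309 = 1559
Selection 13: 1559 + 309 = 1868
Selection 14: 1868 + 309 = 2177
Selection 15: 2177 + 309 = 2486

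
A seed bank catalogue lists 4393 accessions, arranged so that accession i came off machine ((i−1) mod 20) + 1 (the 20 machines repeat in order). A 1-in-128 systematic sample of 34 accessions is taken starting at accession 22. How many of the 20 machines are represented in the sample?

5

Consecutive selections differ by k = 128, so their machine numbers differ by 128 mod 20 = 8.
gcd(128, 20) = 4, so the sample visits 20/4 = 5 distinct residues mod 20.
Start 22 is machine 2; the machines hit are 2, 6, 10, 14, 18.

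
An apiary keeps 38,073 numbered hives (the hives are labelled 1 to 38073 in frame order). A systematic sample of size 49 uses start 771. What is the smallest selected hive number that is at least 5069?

k = 38073/49 = 777
Steps past start: ⌈(5069 − 771)/777⌉ = ⌈4298/777⌉ = 6
Selected hive: 771 + 6×777 = 5433

5433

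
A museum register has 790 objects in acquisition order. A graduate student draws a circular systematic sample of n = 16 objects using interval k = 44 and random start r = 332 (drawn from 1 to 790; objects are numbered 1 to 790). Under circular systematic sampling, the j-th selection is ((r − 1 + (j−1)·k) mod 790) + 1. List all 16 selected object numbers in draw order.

Selection 1: 332
Selection 2: 332 + 44 = 376
Selection 3: 376 + 44 = 420
Selection 4: 420 + 44 = 464
Selection 5: 464 + 44 = 508
Selection 6: 508 + 44 = 552
Selection 7: 552 + 44 = 596
Selection 8: 596 + 44 = 640
Selection 9: 640 + 44 = 684
Selection 10: 684 + 44 = 728
Selection 11: 728 + 44 = 772
Selection 12: 772 + 44 = 816 → 816 − 790 = 26
Selection 13: 26 + 44 = 70
Selection 14: 70 + 44 = 114
Selection 15: 114 + 44 = 158
Selection 16: 158 + 44 = 202

332, 376, 420, 464, 508, 552, 596, 640, 684, 728, 772, 26, 70, 114, 158, 202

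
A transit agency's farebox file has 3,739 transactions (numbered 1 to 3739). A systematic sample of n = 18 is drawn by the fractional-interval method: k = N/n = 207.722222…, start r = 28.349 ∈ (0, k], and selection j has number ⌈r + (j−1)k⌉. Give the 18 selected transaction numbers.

29, 237, 444, 652, 860, 1067, 1275, 1483, 1691, 1898, 2106, 2314, 2522, 2729, 2937, 3145, 3352, 3560

j=1: r + 0k = 28.349 → ⌈·⌉ = 29
j=2: r + 1k = 236.071222… → ⌈·⌉ = 237
j=3: r + 2k = 443.793444… → ⌈·⌉ = 444
j=4: r + 3k = 651.515666… → ⌈·⌉ = 652
j=5: r + 4k = 859.237888… → ⌈·⌉ = 860
j=6: r + 5k = 1066.960111… → ⌈·⌉ = 1067
j=7: r + 6k = 1274.682333… → ⌈·⌉ = 1275
j=8: r + 7k = 1482.404555… → ⌈·⌉ = 1483
j=9: r + 8k = 1690.126777… → ⌈·⌉ = 1691
j=10: r + 9k = 1897.849 → ⌈·⌉ = 1898
j=11: r + 10k = 2105.571222… → ⌈·⌉ = 2106
j=12: r + 11k = 2313.293444… → ⌈·⌉ = 2314
j=13: r + 12k = 2521.015666… → ⌈·⌉ = 2522
j=14: r + 13k = 2728.737888… → ⌈·⌉ = 2729
j=15: r + 14k = 2936.460111… → ⌈·⌉ = 2937
j=16: r + 15k = 3144.182333… → ⌈·⌉ = 3145
j=17: r + 16k = 3351.904555… → ⌈·⌉ = 3352
j=18: r + 17k = 3559.626777… → ⌈·⌉ = 3560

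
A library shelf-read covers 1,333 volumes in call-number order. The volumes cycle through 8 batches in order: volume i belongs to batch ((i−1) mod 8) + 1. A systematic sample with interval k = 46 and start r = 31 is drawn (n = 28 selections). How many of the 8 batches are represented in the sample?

Consecutive selections differ by k = 46, so their batch numbers differ by 46 mod 8 = 6.
gcd(46, 8) = 2, so the sample visits 8/2 = 4 distinct residues mod 8.
Start 31 is batch 7; the batches hit are 1, 3, 5, 7.

4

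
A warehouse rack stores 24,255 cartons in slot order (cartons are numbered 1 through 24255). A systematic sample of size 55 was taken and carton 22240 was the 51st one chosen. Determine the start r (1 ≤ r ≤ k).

190

k = 24255/55 = 441
r = 22240 − (51−1)×441 = 22240 − 22050 = 190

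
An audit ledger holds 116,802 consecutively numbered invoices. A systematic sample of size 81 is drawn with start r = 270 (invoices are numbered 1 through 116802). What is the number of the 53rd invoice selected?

k = 116802/81 = 1442
53rd selection = r + (53−1)·k = 270 + 52×1442 = 270 + 74984 = 75254

75254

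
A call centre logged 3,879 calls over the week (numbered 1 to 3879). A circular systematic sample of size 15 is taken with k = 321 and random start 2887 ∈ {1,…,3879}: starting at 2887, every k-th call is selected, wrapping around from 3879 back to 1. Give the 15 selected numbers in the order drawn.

Selection 1: 2887
Selection 2: 2887 + 321 = 3208
Selection 3: 3208 + 321 = 3529
Selection 4: 3529 + 321 = 3850
Selection 5: 3850 + 321 = 4171 → 4171 − 3879 = 292
Selection 6: 292 + 321 = 613
Selection 7: 613 + 321 = 934
Selection 8: 934 + 321 = 1255
Selection 9: 1255 + 321 = 1576
Selection 10: 1576 + 321 = 1897
Selection 11: 1897 + 321 = 2218
Selection 12: 2218 + 321 = 2539
Selection 13: 2539 + 321 = 2860
Selection 14: 2860 + 321 = 3181
Selection 15: 3181 + 321 = 3502

2887, 3208, 3529, 3850, 292, 613, 934, 1255, 1576, 1897, 2218, 2539, 2860, 3181, 3502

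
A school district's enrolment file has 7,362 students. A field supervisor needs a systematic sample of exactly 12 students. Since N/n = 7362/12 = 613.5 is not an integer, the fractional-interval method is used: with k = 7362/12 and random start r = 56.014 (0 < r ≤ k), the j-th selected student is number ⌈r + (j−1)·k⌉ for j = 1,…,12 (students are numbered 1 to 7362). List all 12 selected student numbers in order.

j=1: r + 0k = 56.014 → ⌈·⌉ = 57
j=2: r + 1k = 669.514 → ⌈·⌉ = 670
j=3: r + 2k = 1283.014 → ⌈·⌉ = 1284
j=4: r + 3k = 1896.514 → ⌈·⌉ = 1897
j=5: r + 4k = 2510.014 → ⌈·⌉ = 2511
j=6: r + 5k = 3123.514 → ⌈·⌉ = 3124
j=7: r + 6k = 3737.014 → ⌈·⌉ = 3738
j=8: r + 7k = 4350.514 → ⌈·⌉ = 4351
j=9: r + 8k = 4964.014 → ⌈·⌉ = 4965
j=10: r + 9k = 5577.514 → ⌈·⌉ = 5578
j=11: r + 10k = 6191.014 → ⌈·⌉ = 6192
j=12: r + 11k = 6804.514 → ⌈·⌉ = 6805

57, 670, 1284, 1897, 2511, 3124, 3738, 4351, 4965, 5578, 6192, 6805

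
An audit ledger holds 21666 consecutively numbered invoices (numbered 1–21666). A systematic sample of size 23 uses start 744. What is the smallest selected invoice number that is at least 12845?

k = 21666/23 = 942
Steps past start: ⌈(12845 − 744)/942⌉ = ⌈12101/942⌉ = 13
Selected invoice: 744 + 13×942 = 12990

12990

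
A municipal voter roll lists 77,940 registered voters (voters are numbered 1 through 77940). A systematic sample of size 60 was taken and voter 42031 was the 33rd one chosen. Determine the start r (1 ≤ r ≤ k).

463

k = 77940/60 = 1299
r = 42031 − (33−1)×1299 = 42031 − 41568 = 463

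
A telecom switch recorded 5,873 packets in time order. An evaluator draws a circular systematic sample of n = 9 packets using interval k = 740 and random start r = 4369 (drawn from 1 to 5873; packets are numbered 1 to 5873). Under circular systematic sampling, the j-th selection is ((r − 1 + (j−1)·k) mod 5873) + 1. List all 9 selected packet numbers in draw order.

4369, 5109, 5849, 716, 1456, 2196, 2936, 3676, 4416

Selection 1: 4369
Selection 2: 4369 + 740 = 5109
Selection 3: 5109 + 740 = 5849
Selection 4: 5849 + 740 = 6589 → 6589 − 5873 = 716
Selection 5: 716 + 740 = 1456
Selection 6: 1456 + 740 = 2196
Selection 7: 2196 + 740 = 2936
Selection 8: 2936 + 740 = 3676
Selection 9: 3676 + 740 = 4416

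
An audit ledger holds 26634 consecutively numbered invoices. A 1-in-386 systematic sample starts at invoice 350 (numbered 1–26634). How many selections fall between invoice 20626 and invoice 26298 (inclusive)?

k = 386
First selection ≥ 20626: 350 + ⌈(20626−350)/386⌉·386 = 350 + 53×386 = 20808
Last selection ≤ 26298: 350 + ⌊(26298−350)/386⌋·386 = 350 + 67×386 = 26212
Count = 67 − 53 + 1 = 15

15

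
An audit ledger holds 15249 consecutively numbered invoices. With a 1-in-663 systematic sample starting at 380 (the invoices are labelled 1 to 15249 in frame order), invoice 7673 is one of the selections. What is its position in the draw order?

k = 663
position = (7673 − 380)/663 + 1 = 7293/663 + 1 = 11 + 1 = 12

12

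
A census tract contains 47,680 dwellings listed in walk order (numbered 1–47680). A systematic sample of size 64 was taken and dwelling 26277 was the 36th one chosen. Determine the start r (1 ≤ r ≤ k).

202

k = 47680/64 = 745
r = 26277 − (36−1)×745 = 26277 − 26075 = 202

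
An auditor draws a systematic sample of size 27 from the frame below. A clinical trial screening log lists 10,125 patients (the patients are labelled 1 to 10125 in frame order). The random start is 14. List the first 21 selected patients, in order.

k = N/n = 10125/27 = 375
patient 1: 14
patient 2: 14 + 375 = 389
patient 3: 389 + 375 = 764
patient 4: 764 + 375 = 1139
patient 5: 1139 + 375 = 1514
patient 6: 1514 + 375 = 1889
patient 7: 1889 + 375 = 2264
patient 8: 2264 + 375 = 2639
patient 9: 2639 + 375 = 3014
patient 10: 3014 + 375 = 3389
patient 11: 3389 + 375 = 3764
patient 12: 3764 + 375 = 4139
patient 13: 4139 + 375 = 4514
patient 14: 4514 + 375 = 4889
patient 15: 4889 + 375 = 5264
patient 16: 5264 + 375 = 5639
patient 17: 5639 + 375 = 6014
patient 18: 6014 + 375 = 6389
patient 19: 6389 + 375 = 6764
patient 20: 6764 + 375 = 7139
patient 21: 7139 + 375 = 7514

14, 389, 764, 1139, 1514, 1889, 2264, 2639, 3014, 3389, 3764, 4139, 4514, 4889, 5264, 5639, 6014, 6389, 6764, 7139, 7514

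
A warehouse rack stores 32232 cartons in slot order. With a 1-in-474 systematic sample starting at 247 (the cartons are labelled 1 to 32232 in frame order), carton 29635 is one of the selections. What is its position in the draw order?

k = 474
position = (29635 − 247)/474 + 1 = 29388/474 + 1 = 62 + 1 = 63

63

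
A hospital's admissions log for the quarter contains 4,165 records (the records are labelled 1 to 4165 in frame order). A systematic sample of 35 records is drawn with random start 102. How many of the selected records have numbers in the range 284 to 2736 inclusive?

21

k = 4165/35 = 119
First selection ≥ 284: 102 + ⌈(284−102)/119⌉·119 = 102 + 2×119 = 340
Last selection ≤ 2736: 102 + ⌊(2736−102)/119⌋·119 = 102 + 22×119 = 2720
Count = 22 − 2 + 1 = 21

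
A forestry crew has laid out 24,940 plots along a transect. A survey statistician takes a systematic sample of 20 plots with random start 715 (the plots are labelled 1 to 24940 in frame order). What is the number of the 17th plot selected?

k = 24940/20 = 1247
17th selection = r + (17−1)·k = 715 + 16×1247 = 715 + 19952 = 20667

20667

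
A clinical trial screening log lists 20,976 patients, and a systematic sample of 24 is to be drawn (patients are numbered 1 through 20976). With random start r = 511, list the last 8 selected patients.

14495, 15369, 16243, 17117, 17991, 18865, 19739, 20613

k = N/n = 20976/24 = 874
17th selection = 511 + 16×874 = 14495
18th: 14495 + 874 = 15369
19th: 15369 + 874 = 16243
20th: 16243 + 874 = 17117
21st: 17117 + 874 = 17991
22nd: 17991 + 874 = 18865
23rd: 18865 + 874 = 19739
24th: 19739 + 874 = 20613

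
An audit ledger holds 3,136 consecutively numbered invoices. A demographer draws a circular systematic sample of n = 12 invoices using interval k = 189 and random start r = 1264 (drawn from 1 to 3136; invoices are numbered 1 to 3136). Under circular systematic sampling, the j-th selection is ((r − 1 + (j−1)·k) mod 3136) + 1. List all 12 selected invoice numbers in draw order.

Selection 1: 1264
Selection 2: 1264 + 189 = 1453
Selection 3: 1453 + 189 = 1642
Selection 4: 1642 + 189 = 1831
Selection 5: 1831 + 189 = 2020
Selection 6: 2020 + 189 = 2209
Selection 7: 2209 + 189 = 2398
Selection 8: 2398 + 189 = 2587
Selection 9: 2587 + 189 = 2776
Selection 10: 2776 + 189 = 2965
Selection 11: 2965 + 189 = 3154 → 3154 − 3136 = 18
Selection 12: 18 + 189 = 207

1264, 1453, 1642, 1831, 2020, 2209, 2398, 2587, 2776, 2965, 18, 207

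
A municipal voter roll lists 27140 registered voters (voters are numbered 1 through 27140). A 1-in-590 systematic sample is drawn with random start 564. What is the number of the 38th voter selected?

22394

k = 590
38th selection = r + (38−1)·k = 564 + 37×590 = 564 + 21830 = 22394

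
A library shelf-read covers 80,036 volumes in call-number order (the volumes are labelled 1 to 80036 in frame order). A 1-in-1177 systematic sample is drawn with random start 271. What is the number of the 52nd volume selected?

k = 1177
52nd selection = r + (52−1)·k = 271 + 51×1177 = 271 + 60027 = 60298

60298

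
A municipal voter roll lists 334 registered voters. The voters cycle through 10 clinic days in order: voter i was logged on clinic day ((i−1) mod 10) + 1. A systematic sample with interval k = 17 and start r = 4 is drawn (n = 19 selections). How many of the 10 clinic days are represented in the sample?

Consecutive selections differ by k = 17, so their clinic day numbers differ by 17 mod 10 = 7.
gcd(17, 10) = 1, so the sample visits 10/1 = 10 distinct residues mod 10.
Start 4 is clinic day 4; the clinic days hit are 1, 2, 3, 4, 5, 6, 7, 8, 9, 10.

10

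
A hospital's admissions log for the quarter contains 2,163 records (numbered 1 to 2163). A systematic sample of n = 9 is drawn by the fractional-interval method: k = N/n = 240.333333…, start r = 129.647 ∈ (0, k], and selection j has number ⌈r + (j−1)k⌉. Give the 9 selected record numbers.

130, 370, 611, 851, 1091, 1332, 1572, 1812, 2053

j=1: r + 0k = 129.647 → ⌈·⌉ = 130
j=2: r + 1k = 369.980333… → ⌈·⌉ = 370
j=3: r + 2k = 610.313666… → ⌈·⌉ = 611
j=4: r + 3k = 850.647 → ⌈·⌉ = 851
j=5: r + 4k = 1090.980333… → ⌈·⌉ = 1091
j=6: r + 5k = 1331.313666… → ⌈·⌉ = 1332
j=7: r + 6k = 1571.647 → ⌈·⌉ = 1572
j=8: r + 7k = 1811.980333… → ⌈·⌉ = 1812
j=9: r + 8k = 2052.313666… → ⌈·⌉ = 2053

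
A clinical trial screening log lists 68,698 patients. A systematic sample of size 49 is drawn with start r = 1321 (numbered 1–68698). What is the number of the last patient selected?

68617

k = 68698/49 = 1402
49th selection = r + (49−1)·k = 1321 + 48×1402 = 1321 + 67296 = 68617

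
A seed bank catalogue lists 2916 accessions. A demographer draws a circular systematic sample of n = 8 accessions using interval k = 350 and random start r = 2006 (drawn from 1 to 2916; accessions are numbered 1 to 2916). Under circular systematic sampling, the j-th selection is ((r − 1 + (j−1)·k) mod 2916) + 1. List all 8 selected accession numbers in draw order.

2006, 2356, 2706, 140, 490, 840, 1190, 1540

Selection 1: 2006
Selection 2: 2006 + 350 = 2356
Selection 3: 2356 + 350 = 2706
Selection 4: 2706 + 350 = 3056 → 3056 − 2916 = 140
Selection 5: 140 + 350 = 490
Selection 6: 490 + 350 = 840
Selection 7: 840 + 350 = 1190
Selection 8: 1190 + 350 = 1540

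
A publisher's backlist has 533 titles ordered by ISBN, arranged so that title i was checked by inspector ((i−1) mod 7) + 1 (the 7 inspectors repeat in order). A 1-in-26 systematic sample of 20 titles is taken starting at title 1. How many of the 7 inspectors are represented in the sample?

7

Consecutive selections differ by k = 26, so their inspector numbers differ by 26 mod 7 = 5.
gcd(26, 7) = 1, so the sample visits 7/1 = 7 distinct residues mod 7.
Start 1 is inspector 1; the inspectors hit are 1, 2, 3, 4, 5, 6, 7.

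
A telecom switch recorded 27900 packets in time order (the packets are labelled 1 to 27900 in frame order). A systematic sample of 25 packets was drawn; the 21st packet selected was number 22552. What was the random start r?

232

k = 27900/25 = 1116
r = 22552 − (21−1)×1116 = 22552 − 22320 = 232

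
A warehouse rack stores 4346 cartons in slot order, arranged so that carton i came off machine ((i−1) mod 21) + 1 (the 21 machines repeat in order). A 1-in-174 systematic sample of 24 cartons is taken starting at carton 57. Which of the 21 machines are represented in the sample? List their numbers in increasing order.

Consecutive selections differ by k = 174, so their machine numbers differ by 174 mod 21 = 6.
gcd(174, 21) = 3, so the sample visits 21/3 = 7 distinct residues mod 21.
Start 57 is machine 15; the machines hit are 3, 6, 9, 12, 15, 18, 21.

3, 6, 9, 12, 15, 18, 21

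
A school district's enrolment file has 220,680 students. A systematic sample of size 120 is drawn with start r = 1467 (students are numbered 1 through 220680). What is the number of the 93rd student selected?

170655

k = 220680/120 = 1839
93rd selection = r + (93−1)·k = 1467 + 92×1839 = 1467 + 169188 = 170655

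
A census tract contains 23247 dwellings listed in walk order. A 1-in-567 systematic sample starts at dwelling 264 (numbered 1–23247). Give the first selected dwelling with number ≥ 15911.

16140

k = 567
Steps past start: ⌈(15911 − 264)/567⌉ = ⌈15647/567⌉ = 28
Selected dwelling: 264 + 28×567 = 16140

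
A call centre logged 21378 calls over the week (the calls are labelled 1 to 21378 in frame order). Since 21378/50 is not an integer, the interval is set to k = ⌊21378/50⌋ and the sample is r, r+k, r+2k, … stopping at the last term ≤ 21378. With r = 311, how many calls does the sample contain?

50

k = ⌊21378/50⌋ = 427
Achieved size = ⌊(21378 − 311)/427⌋ + 1 = ⌊21067/427⌋ + 1 = 49 + 1 = 50
(last selection: 311 + 49×427 = 21234 ≤ 21378; next would be 21661 > 21378)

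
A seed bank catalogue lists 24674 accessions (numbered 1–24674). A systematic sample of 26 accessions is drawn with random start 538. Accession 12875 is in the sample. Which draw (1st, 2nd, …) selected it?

k = 24674/26 = 949
position = (12875 − 538)/949 + 1 = 12337/949 + 1 = 13 + 1 = 14

14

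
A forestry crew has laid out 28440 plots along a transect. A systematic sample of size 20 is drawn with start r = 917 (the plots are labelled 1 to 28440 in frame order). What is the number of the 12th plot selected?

k = 28440/20 = 1422
12th selection = r + (12−1)·k = 917 + 11×1422 = 917 + 15642 = 16559

16559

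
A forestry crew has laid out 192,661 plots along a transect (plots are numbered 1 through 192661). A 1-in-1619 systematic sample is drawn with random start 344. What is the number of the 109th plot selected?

175196

k = 1619
109th selection = r + (109−1)·k = 344 + 108×1619 = 344 + 174852 = 175196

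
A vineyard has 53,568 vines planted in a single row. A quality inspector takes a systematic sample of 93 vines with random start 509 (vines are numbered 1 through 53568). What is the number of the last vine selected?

k = 53568/93 = 576
93rd selection = r + (93−1)·k = 509 + 92×576 = 509 + 52992 = 53501

53501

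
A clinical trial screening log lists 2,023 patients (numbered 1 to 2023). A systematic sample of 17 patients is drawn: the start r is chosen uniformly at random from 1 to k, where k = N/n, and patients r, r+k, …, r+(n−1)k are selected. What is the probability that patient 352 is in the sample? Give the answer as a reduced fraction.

k = 2023/17 = 119.
Patient 352 is selected iff r ≡ 352 (mod 119); exactly one such r in {1,…,119}.
Inclusion probability = 1/119.

1/119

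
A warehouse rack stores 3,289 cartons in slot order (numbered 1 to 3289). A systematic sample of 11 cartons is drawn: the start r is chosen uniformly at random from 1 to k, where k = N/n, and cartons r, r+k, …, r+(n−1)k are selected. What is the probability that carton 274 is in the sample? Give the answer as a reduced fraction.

1/299

k = 3289/11 = 299.
Carton 274 is selected iff r ≡ 274 (mod 299); exactly one such r in {1,…,299}.
Inclusion probability = 1/299.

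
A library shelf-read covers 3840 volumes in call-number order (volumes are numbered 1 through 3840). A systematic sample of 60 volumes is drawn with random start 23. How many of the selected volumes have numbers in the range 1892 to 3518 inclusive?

25

k = 3840/60 = 64
First selection ≥ 1892: 23 + ⌈(1892−23)/64⌉·64 = 23 + 30×64 = 1943
Last selection ≤ 3518: 23 + ⌊(3518−23)/64⌋·64 = 23 + 54×64 = 3479
Count = 54 − 30 + 1 = 25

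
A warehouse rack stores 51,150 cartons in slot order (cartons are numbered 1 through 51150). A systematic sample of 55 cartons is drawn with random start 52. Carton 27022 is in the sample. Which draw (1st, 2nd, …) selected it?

30

k = 51150/55 = 930
position = (27022 − 52)/930 + 1 = 26970/930 + 1 = 29 + 1 = 30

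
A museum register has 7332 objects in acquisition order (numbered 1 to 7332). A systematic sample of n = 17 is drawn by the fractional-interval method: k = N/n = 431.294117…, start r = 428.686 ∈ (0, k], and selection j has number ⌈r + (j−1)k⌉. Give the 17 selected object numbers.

429, 860, 1292, 1723, 2154, 2586, 3017, 3448, 3880, 4311, 4742, 5173, 5605, 6036, 6467, 6899, 7330

j=1: r + 0k = 428.686 → ⌈·⌉ = 429
j=2: r + 1k = 859.980117… → ⌈·⌉ = 860
j=3: r + 2k = 1291.274235… → ⌈·⌉ = 1292
j=4: r + 3k = 1722.568352… → ⌈·⌉ = 1723
j=5: r + 4k = 2153.862470… → ⌈·⌉ = 2154
j=6: r + 5k = 2585.156588… → ⌈·⌉ = 2586
j=7: r + 6k = 3016.450705… → ⌈·⌉ = 3017
j=8: r + 7k = 3447.744823… → ⌈·⌉ = 3448
j=9: r + 8k = 3879.038941… → ⌈·⌉ = 3880
j=10: r + 9k = 4310.333058… → ⌈·⌉ = 4311
j=11: r + 10k = 4741.627176… → ⌈·⌉ = 4742
j=12: r + 11k = 5172.921294… → ⌈·⌉ = 5173
j=13: r + 12k = 5604.215411… → ⌈·⌉ = 5605
j=14: r + 13k = 6035.509529… → ⌈·⌉ = 6036
j=15: r + 14k = 6466.803647… → ⌈·⌉ = 6467
j=16: r + 15k = 6898.097764… → ⌈·⌉ = 6899
j=17: r + 16k = 7329.391882… → ⌈·⌉ = 7330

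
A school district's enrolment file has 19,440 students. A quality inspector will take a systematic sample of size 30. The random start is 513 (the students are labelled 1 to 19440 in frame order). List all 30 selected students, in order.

513, 1161, 1809, 2457, 3105, 3753, 4401, 5049, 5697, 6345, 6993, 7641, 8289, 8937, 9585, 10233, 10881, 11529, 12177, 12825, 13473, 14121, 14769, 15417, 16065, 16713, 17361, 18009, 18657, 19305

k = N/n = 19440/30 = 648
student 1: 513
student 2: 513 + 648 = 1161
student 3: 1161 + 648 = 1809
student 4: 1809 + 648 = 2457
student 5: 2457 + 648 = 3105
student 6: 3105 + 648 = 3753
student 7: 3753 + 648 = 4401
student 8: 4401 + 648 = 5049
student 9: 5049 + 648 = 5697
student 10: 5697 + 648 = 6345
student 11: 6345 + 648 = 6993
student 12: 6993 + 648 = 7641
student 13: 7641 + 648 = 8289
student 14: 8289 + 648 = 8937
student 15: 8937 + 648 = 9585
student 16: 9585 + 648 = 10233
student 17: 10233 + 648 = 10881
student 18: 10881 + 648 = 11529
student 19: 11529 + 648 = 12177
student 20: 12177 + 648 = 12825
student 21: 12825 + 648 = 13473
student 22: 13473 + 648 = 14121
student 23: 14121 + 648 = 14769
student 24: 14769 + 648 = 15417
student 25: 15417 + 648 = 16065
student 26: 16065 + 648 = 16713
student 27: 16713 + 648 = 17361
student 28: 17361 + 648 = 18009
student 29: 18009 + 648 = 18657
student 30: 18657 + 648 = 19305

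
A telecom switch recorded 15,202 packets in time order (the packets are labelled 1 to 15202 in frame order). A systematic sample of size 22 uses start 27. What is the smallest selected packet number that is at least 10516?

11083

k = 15202/22 = 691
Steps past start: ⌈(10516 − 27)/691⌉ = ⌈10489/691⌉ = 16
Selected packet: 27 + 16×691 = 11083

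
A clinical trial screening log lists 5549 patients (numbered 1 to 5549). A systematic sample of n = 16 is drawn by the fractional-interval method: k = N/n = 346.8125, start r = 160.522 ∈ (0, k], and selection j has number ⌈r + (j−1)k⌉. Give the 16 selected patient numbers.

161, 508, 855, 1201, 1548, 1895, 2242, 2589, 2936, 3282, 3629, 3976, 4323, 4670, 5016, 5363

j=1: r + 0k = 160.522 → ⌈·⌉ = 161
j=2: r + 1k = 507.3345 → ⌈·⌉ = 508
j=3: r + 2k = 854.147 → ⌈·⌉ = 855
j=4: r + 3k = 1200.9595 → ⌈·⌉ = 1201
j=5: r + 4k = 1547.772 → ⌈·⌉ = 1548
j=6: r + 5k = 1894.5845 → ⌈·⌉ = 1895
j=7: r + 6k = 2241.397 → ⌈·⌉ = 2242
j=8: r + 7k = 2588.2095 → ⌈·⌉ = 2589
j=9: r + 8k = 2935.022 → ⌈·⌉ = 2936
j=10: r + 9k = 3281.8345 → ⌈·⌉ = 3282
j=11: r + 10k = 3628.647 → ⌈·⌉ = 3629
j=12: r + 11k = 3975.4595 → ⌈·⌉ = 3976
j=13: r + 12k = 4322.272 → ⌈·⌉ = 4323
j=14: r + 13k = 4669.0845 → ⌈·⌉ = 4670
j=15: r + 14k = 5015.897 → ⌈·⌉ = 5016
j=16: r + 15k = 5362.7095 → ⌈·⌉ = 5363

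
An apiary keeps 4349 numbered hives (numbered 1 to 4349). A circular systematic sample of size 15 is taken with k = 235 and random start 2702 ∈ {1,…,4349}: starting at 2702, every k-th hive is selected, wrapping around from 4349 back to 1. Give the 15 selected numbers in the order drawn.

2702, 2937, 3172, 3407, 3642, 3877, 4112, 4347, 233, 468, 703, 938, 1173, 1408, 1643

Selection 1: 2702
Selection 2: 2702 + 235 = 2937
Selection 3: 2937 + 235 = 3172
Selection 4: 3172 + 235 = 3407
Selection 5: 3407 + 235 = 3642
Selection 6: 3642 + 235 = 3877
Selection 7: 3877 + 235 = 4112
Selection 8: 4112 + 235 = 4347
Selection 9: 4347 + 235 = 4582 → 4582 − 4349 = 233
Selection 10: 233 + 235 = 468
Selection 11: 468 + 235 = 703
Selection 12: 703 + 235 = 938
Selection 13: 938 + 235 = 1173
Selection 14: 1173 + 235 = 1408
Selection 15: 1408 + 235 = 1643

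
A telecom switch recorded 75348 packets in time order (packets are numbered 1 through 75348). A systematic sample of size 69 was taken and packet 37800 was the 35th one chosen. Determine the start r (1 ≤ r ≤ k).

672

k = 75348/69 = 1092
r = 37800 − (35−1)×1092 = 37800 − 37128 = 672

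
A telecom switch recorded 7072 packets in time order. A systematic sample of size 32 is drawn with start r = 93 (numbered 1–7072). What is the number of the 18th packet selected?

3850

k = 7072/32 = 221
18th selection = r + (18−1)·k = 93 + 17×221 = 93 + 3757 = 3850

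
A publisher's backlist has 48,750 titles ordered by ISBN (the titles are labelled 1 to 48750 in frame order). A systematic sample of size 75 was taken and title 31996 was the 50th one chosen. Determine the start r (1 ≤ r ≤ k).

146

k = 48750/75 = 650
r = 31996 − (50−1)×650 = 31996 − 31850 = 146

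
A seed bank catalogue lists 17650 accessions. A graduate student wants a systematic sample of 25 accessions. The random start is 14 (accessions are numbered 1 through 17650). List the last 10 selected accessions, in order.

10604, 11310, 12016, 12722, 13428, 14134, 14840, 15546, 16252, 16958

k = N/n = 17650/25 = 706
16th selection = 14 + 15×706 = 10604
17th: 10604 + 706 = 11310
18th: 11310 + 706 = 12016
19th: 12016 + 706 = 12722
20th: 12722 + 706 = 13428
21st: 13428 + 706 = 14134
22nd: 14134 + 706 = 14840
23rd: 14840 + 706 = 15546
24th: 15546 + 706 = 16252
25th: 16252 + 706 = 16958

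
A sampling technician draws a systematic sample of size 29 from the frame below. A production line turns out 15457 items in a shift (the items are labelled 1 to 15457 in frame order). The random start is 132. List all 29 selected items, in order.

132, 665, 1198, 1731, 2264, 2797, 3330, 3863, 4396, 4929, 5462, 5995, 6528, 7061, 7594, 8127, 8660, 9193, 9726, 10259, 10792, 11325, 11858, 12391, 12924, 13457, 13990, 14523, 15056

k = N/n = 15457/29 = 533
item 1: 132
item 2: 132 + 533 = 665
item 3: 665 + 533 = 1198
item 4: 1198 + 533 = 1731
item 5: 1731 + 533 = 2264
item 6: 2264 + 533 = 2797
item 7: 2797 + 533 = 3330
item 8: 3330 + 533 = 3863
item 9: 3863 + 533 = 4396
item 10: 4396 + 533 = 4929
item 11: 4929 + 533 = 5462
item 12: 5462 + 533 = 5995
item 13: 5995 + 533 = 6528
item 14: 6528 + 533 = 7061
item 15: 7061 + 533 = 7594
item 16: 7594 + 533 = 8127
item 17: 8127 + 533 = 8660
item 18: 8660 + 533 = 9193
item 19: 9193 + 533 = 9726
item 20: 9726 + 533 = 10259
item 21: 10259 + 533 = 10792
item 22: 10792 + 533 = 11325
item 23: 11325 + 533 = 11858
item 24: 11858 + 533 = 12391
item 25: 12391 + 533 = 12924
item 26: 12924 + 533 = 13457
item 27: 13457 + 533 = 13990
item 28: 13990 + 533 = 14523
item 29: 14523 + 533 = 15056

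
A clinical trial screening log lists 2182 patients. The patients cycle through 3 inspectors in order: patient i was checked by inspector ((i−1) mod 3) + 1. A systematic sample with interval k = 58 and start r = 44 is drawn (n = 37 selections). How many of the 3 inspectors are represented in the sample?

3

Consecutive selections differ by k = 58, so their inspector numbers differ by 58 mod 3 = 1.
gcd(58, 3) = 1, so the sample visits 3/1 = 3 distinct residues mod 3.
Start 44 is inspector 2; the inspectors hit are 1, 2, 3.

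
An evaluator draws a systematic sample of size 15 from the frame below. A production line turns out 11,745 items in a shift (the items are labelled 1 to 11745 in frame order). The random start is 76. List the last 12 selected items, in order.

k = N/n = 11745/15 = 783
4th selection = 76 + 3×783 = 2425
5th: 2425 + 783 = 3208
6th: 3208 + 783 = 3991
7th: 3991 + 783 = 4774
8th: 4774 + 783 = 5557
9th: 5557 + 783 = 6340
10th: 6340 + 783 = 7123
11th: 7123 + 783 = 7906
12th: 7906 + 783 = 8689
13th: 8689 + 783 = 9472
14th: 9472 + 783 = 10255
15th: 10255 + 783 = 11038

2425, 3208, 3991, 4774, 5557, 6340, 7123, 7906, 8689, 9472, 10255, 11038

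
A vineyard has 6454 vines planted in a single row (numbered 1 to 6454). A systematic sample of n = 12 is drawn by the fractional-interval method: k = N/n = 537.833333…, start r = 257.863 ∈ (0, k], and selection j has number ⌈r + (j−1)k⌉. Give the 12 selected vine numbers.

j=1: r + 0k = 257.863 → ⌈·⌉ = 258
j=2: r + 1k = 795.696333… → ⌈·⌉ = 796
j=3: r + 2k = 1333.529666… → ⌈·⌉ = 1334
j=4: r + 3k = 1871.363 → ⌈·⌉ = 1872
j=5: r + 4k = 2409.196333… → ⌈·⌉ = 2410
j=6: r + 5k = 2947.029666… → ⌈·⌉ = 2948
j=7: r + 6k = 3484.863 → ⌈·⌉ = 3485
j=8: r + 7k = 4022.696333… → ⌈·⌉ = 4023
j=9: r + 8k = 4560.529666… → ⌈·⌉ = 4561
j=10: r + 9k = 5098.363 → ⌈·⌉ = 5099
j=11: r + 10k = 5636.196333… → ⌈·⌉ = 5637
j=12: r + 11k = 6174.029666… → ⌈·⌉ = 6175

258, 796, 1334, 1872, 2410, 2948, 3485, 4023, 4561, 5099, 5637, 6175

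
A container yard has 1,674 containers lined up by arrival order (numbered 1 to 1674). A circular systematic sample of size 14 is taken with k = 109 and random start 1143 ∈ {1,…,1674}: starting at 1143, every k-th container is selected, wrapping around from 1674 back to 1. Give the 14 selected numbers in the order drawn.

Selection 1: 1143
Selection 2: 1143 + 109 = 1252
Selection 3: 1252 + 109 = 1361
Selection 4: 1361 + 109 = 1470
Selection 5: 1470 + 109 = 1579
Selection 6: 1579 + 109 = 1688 → 1688 − 1674 = 14
Selection 7: 14 + 109 = 123
Selection 8: 123 + 109 = 232
Selection 9: 232 + 109 = 341
Selection 10: 341 + 109 = 450
Selection 11: 450 + 109 = 559
Selection 12: 559 + 109 = 668
Selection 13: 668 + 109 = 777
Selection 14: 777 + 109 = 886

1143, 1252, 1361, 1470, 1579, 14, 123, 232, 341, 450, 559, 668, 777, 886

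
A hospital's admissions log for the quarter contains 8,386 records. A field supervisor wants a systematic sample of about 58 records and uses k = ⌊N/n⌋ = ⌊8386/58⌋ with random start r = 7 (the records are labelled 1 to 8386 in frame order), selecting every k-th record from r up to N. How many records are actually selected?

59

k = ⌊8386/58⌋ = 144
Achieved size = ⌊(8386 − 7)/144⌋ + 1 = ⌊8379/144⌋ + 1 = 58 + 1 = 59
(last selection: 7 + 58×144 = 8359 ≤ 8386; next would be 8503 > 8386)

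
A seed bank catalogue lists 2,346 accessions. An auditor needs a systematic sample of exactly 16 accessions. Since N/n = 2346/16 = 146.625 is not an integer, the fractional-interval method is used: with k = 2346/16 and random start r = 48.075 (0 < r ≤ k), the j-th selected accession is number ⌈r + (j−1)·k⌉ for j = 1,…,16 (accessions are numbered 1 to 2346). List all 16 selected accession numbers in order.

49, 195, 342, 488, 635, 782, 928, 1075, 1222, 1368, 1515, 1661, 1808, 1955, 2101, 2248

j=1: r + 0k = 48.075 → ⌈·⌉ = 49
j=2: r + 1k = 194.7 → ⌈·⌉ = 195
j=3: r + 2k = 341.325 → ⌈·⌉ = 342
j=4: r + 3k = 487.95 → ⌈·⌉ = 488
j=5: r + 4k = 634.575 → ⌈·⌉ = 635
j=6: r + 5k = 781.2 → ⌈·⌉ = 782
j=7: r + 6k = 927.825 → ⌈·⌉ = 928
j=8: r + 7k = 1074.45 → ⌈·⌉ = 1075
j=9: r + 8k = 1221.075 → ⌈·⌉ = 1222
j=10: r + 9k = 1367.7 → ⌈·⌉ = 1368
j=11: r + 10k = 1514.325 → ⌈·⌉ = 1515
j=12: r + 11k = 1660.95 → ⌈·⌉ = 1661
j=13: r + 12k = 1807.575 → ⌈·⌉ = 1808
j=14: r + 13k = 1954.2 → ⌈·⌉ = 1955
j=15: r + 14k = 2100.825 → ⌈·⌉ = 2101
j=16: r + 15k = 2247.45 → ⌈·⌉ = 2248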